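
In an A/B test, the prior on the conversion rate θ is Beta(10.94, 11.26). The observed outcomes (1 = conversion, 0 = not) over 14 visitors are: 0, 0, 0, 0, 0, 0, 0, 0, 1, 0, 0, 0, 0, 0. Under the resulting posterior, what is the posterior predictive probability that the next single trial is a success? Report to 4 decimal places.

The Beta prior is conjugate to a Binomial/Bernoulli likelihood; the update adds successes to α and failures to β.
Posterior: Beta(α+k, β+n−k) = Beta(10.94+1, 11.26+13) = Beta(11.94, 24.26).
For a single future Bernoulli trial, P(success | data) = α/(α+β) = 0.3298.

0.3298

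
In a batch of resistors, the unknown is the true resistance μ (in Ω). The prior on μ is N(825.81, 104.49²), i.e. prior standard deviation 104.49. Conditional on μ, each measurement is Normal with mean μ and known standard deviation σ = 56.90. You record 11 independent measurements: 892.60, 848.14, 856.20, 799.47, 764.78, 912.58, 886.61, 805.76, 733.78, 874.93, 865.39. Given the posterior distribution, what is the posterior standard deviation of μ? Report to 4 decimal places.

For Normal data with known variance σ², a Normal(μ₀, σ₀²) prior on μ is conjugate. Posterior precision = 1/σ₀² + n/σ²; posterior mean is the precision-weighted average of μ₀ and x̄.
σ₀² = 104.49² = 10918.1601, σ² = 56.90² = 3237.61; σ² + n·σ₀² = 3237.61 + 11·10918.1601 = 123337.3711.
Posterior precision = 1/σ₀² + n/σ² = 1/10918.1601 + 11/3237.61 = (σ² + n·σ₀²)/(σ₀²σ²) = 123337.3711/(10918.1601·3237.61); posterior variance σₙ² = σ₀²σ²/(σ² + n·σ₀²) = 10918.1601·3237.61/123337.3711 = 286.602057.
Posterior SD = √σₙ² = √(10918.1601·3237.61/123337.3711) = 16.9293.

16.9293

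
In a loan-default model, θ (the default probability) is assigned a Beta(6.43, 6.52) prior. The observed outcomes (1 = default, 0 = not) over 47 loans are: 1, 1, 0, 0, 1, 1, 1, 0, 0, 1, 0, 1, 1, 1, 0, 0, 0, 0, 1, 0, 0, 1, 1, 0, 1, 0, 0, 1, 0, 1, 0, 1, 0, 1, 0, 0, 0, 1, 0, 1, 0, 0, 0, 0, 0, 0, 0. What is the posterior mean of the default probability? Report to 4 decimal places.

The Beta prior is conjugate to a Binomial/Bernoulli likelihood; the update adds successes to α and failures to β.
Posterior: Beta(α+k, β+n−k) = Beta(6.43+19, 6.52+28) = Beta(25.43, 34.52).
Posterior mean = α/(α+β) = 25.43/59.95 = 0.4242.

0.4242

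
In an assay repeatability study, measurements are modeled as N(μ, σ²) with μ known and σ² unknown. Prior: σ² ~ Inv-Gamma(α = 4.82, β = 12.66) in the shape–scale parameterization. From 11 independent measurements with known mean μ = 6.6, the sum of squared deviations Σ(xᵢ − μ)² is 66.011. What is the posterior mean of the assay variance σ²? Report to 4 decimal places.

With known mean μ and an Inverse-Gamma(α, β) prior on σ², the Normal likelihood is conjugate: posterior is Inv-Gamma(α + n/2, β + Σ(xᵢ−μ)²/2).
Posterior: Inv-Gamma(4.82 + 11/2, 12.66 + 66.011/2) = Inv-Gamma(10.32, 45.6655).
E[σ²|data] = β/(α−1) = 45.6655/9.32 = 4.8997.

4.8997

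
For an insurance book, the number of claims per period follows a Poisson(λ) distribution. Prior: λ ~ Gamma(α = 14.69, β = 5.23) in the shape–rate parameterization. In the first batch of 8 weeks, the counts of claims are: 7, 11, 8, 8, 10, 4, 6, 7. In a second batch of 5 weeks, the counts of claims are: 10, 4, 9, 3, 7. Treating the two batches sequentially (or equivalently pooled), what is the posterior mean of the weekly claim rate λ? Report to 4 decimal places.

With a Gamma(shape α, rate β) prior, the Poisson likelihood is conjugate: the posterior is Gamma(α + ΣXᵢ, β + n).
Batch 1: sum of counts S = 61 over n = 8 weeks.
After batch 1: Gamma(α+S, β+n) = Gamma(14.69+61, 5.23+8) = Gamma(75.69, 13.23).
Batch 2: sum of counts S = 33 over n = 5 weeks.
After batch 2: Gamma(α+S, β+n) = Gamma(75.69+33, 13.23+5) = Gamma(108.69, 18.23).
Posterior mean = α/β = 108.69/18.23 = 5.9622.

5.9622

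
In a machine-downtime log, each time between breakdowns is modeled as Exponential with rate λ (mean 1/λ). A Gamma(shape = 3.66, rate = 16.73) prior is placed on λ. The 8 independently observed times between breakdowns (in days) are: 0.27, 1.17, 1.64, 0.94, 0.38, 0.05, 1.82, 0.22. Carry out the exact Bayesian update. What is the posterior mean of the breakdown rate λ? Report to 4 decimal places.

With a Gamma(shape α, rate β) prior on the exponential rate λ, the posterior after n observations with total T = Σxᵢ is Gamma(α+n, β+T).
Sum of observations T = 6.49 days; n = 8.
Posterior: Gamma(3.66+8, 16.73+6.49) = Gamma(11.66, 23.22).
Posterior mean of λ = α/β = 11.66/23.22 = 0.5022.

0.5022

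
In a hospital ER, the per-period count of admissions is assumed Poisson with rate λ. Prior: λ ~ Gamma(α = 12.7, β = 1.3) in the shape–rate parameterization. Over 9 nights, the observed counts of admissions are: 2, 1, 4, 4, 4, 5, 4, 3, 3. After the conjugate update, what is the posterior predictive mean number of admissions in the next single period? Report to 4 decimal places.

With a Gamma(shape α, rate β) prior, the Poisson likelihood is conjugate: the posterior is Gamma(α + ΣXᵢ, β + n).
Sum of counts S = 30 over n = 9 nights.
Posterior: Gamma(α+S, β+n) = Gamma(12.7+30, 1.3+9) = Gamma(42.7, 10.3).
The predictive distribution for one future period is NegBinom with mean α/β = 4.1456.

4.1456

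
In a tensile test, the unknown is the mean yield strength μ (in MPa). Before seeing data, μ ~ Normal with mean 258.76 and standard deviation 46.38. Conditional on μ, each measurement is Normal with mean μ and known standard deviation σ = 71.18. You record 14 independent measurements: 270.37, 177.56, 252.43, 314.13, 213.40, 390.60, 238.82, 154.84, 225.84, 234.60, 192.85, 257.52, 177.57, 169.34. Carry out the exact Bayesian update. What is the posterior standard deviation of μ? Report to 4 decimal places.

17.6006

For Normal data with known variance σ², a Normal(μ₀, σ₀²) prior on μ is conjugate. Posterior precision = 1/σ₀² + n/σ²; posterior mean is the precision-weighted average of μ₀ and x̄.
σ₀² = 46.38² = 2151.1044, σ² = 71.18² = 5066.5924; σ² + n·σ₀² = 5066.5924 + 14·2151.1044 = 35182.054.
Posterior precision = 1/σ₀² + n/σ² = 1/2151.1044 + 14/5066.5924 = (σ² + n·σ₀²)/(σ₀²σ²) = 35182.054/(2151.1044·5066.5924); posterior variance σₙ² = σ₀²σ²/(σ² + n·σ₀²) = 2151.1044·5066.5924/35182.054 = 309.782061.
Posterior SD = √σₙ² = √(2151.1044·5066.5924/35182.054) = 17.6006.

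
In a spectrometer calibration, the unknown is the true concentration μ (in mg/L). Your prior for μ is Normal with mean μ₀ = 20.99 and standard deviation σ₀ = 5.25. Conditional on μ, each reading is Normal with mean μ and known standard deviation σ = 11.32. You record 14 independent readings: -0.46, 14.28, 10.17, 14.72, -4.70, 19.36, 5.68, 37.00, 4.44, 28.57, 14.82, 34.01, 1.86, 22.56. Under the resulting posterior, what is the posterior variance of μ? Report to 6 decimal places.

For Normal data with known variance σ², a Normal(μ₀, σ₀²) prior on μ is conjugate. Posterior precision = 1/σ₀² + n/σ²; posterior mean is the precision-weighted average of μ₀ and x̄.
σ₀² = 5.25² = 27.5625, σ² = 11.32² = 128.1424; σ² + n·σ₀² = 128.1424 + 14·27.5625 = 514.0174.
Posterior precision = 1/σ₀² + n/σ² = 1/27.5625 + 14/128.1424 = (σ² + n·σ₀²)/(σ₀²σ²) = 514.0174/(27.5625·128.1424); posterior variance σₙ² = σ₀²σ²/(σ² + n·σ₀²) = 27.5625·128.1424/514.0174 = 6.871217.

6.871217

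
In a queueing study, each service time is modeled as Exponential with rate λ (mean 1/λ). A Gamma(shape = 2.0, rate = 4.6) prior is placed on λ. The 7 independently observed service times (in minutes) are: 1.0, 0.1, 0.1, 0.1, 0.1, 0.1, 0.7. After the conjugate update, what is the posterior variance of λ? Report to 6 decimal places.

With a Gamma(shape α, rate β) prior on the exponential rate λ, the posterior after n observations with total T = Σxᵢ is Gamma(α+n, β+T).
Sum of observations T = 2.2 minutes; n = 7.
Posterior: Gamma(2.0+7, 4.6+2.2) = Gamma(9.0, 6.8).
Var = α/β² = 0.194637.

0.194637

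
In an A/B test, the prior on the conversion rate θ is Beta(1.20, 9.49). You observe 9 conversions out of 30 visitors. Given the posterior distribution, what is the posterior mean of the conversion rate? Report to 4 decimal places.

0.2507

The Beta prior is conjugate to a Binomial/Bernoulli likelihood; the update adds successes to α and failures to β.
Posterior: Beta(α+k, β+n−k) = Beta(1.20+9, 9.49+21) = Beta(10.20, 30.49).
Posterior mean = α/(α+β) = 10.20/40.69 = 0.2507.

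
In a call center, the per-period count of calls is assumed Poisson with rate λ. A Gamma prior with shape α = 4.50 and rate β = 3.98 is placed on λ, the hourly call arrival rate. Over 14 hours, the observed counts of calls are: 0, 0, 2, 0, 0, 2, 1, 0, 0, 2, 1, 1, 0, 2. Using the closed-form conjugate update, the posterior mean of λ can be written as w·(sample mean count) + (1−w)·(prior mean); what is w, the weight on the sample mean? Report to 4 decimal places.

0.7786

With a Gamma(shape α, rate β) prior, the Poisson likelihood is conjugate: the posterior is Gamma(α + ΣXᵢ, β + n).
Posterior mean = (α₀+S)/(β₀+n) = [n/(β₀+n)]·(S/n) + [β₀/(β₀+n)]·(α₀/β₀), so only n and β₀ enter the weight.
Weight on data w = n/(β₀+n) = 14/(3.98+14) = 14/17.98 = 0.7786.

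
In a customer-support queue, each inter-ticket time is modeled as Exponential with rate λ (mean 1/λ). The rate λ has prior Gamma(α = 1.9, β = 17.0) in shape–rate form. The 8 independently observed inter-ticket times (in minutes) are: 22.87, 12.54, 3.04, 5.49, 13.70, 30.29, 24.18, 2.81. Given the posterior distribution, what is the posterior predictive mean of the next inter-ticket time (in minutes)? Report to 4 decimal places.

With a Gamma(shape α, rate β) prior on the exponential rate λ, the posterior after n observations with total T = Σxᵢ is Gamma(α+n, β+T).
Sum of observations T = 114.92 minutes; n = 8.
Posterior: Gamma(1.9+8, 17.0+114.92) = Gamma(9.9, 131.92).
The predictive distribution for the next observation is Lomax; its mean is β/(α−1) = 131.92/8.9 = 14.8225.

14.8225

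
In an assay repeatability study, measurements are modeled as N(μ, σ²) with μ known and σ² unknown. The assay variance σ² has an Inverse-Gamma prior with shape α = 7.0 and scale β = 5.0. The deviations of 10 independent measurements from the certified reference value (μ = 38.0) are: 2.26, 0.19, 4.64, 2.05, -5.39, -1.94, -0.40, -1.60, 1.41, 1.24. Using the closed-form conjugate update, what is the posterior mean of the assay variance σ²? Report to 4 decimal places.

With known mean μ and an Inverse-Gamma(α, β) prior on σ², the Normal likelihood is conjugate: posterior is Inv-Gamma(α + n/2, β + Σ(xᵢ−μ)²/2).
Σ(xᵢ−μ)² = (2.26)² + (0.19)² + (4.64)² + (2.05)² + (-5.39)² + (-1.94)² + (-0.40)² + (-1.60)² + (1.41)² + (1.24)² = 69.9372.
Posterior: Inv-Gamma(7.0 + 10/2, 5.0 + 69.9372/2) = Inv-Gamma(12.00, 39.96860).
E[σ²|data] = β/(α−1) = 39.96860/11.00 = 3.6335.

3.6335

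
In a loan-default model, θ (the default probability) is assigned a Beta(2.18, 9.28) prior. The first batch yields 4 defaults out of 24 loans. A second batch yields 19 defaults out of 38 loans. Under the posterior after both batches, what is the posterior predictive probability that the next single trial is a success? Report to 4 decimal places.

0.3428

The Beta prior is conjugate to a Binomial/Bernoulli likelihood; the update adds successes to α and failures to β.
After batch 1: Beta(2.18+4, 9.28+20) = Beta(6.18, 29.28).
After batch 2: Beta(6.18+19, 29.28+19) = Beta(25.18, 48.28).
For a single future Bernoulli trial, P(success | data) = α/(α+β) = 0.3428.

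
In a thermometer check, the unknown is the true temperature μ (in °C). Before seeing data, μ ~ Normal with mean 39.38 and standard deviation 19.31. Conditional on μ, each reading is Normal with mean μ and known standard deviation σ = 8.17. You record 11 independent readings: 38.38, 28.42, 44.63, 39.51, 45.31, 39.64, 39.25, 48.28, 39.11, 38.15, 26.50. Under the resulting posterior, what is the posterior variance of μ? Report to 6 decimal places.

5.970913

For Normal data with known variance σ², a Normal(μ₀, σ₀²) prior on μ is conjugate. Posterior precision = 1/σ₀² + n/σ²; posterior mean is the precision-weighted average of μ₀ and x̄.
σ₀² = 19.31² = 372.8761, σ² = 8.17² = 66.7489; σ² + n·σ₀² = 66.7489 + 11·372.8761 = 4168.386.
Posterior precision = 1/σ₀² + n/σ² = 1/372.8761 + 11/66.7489 = (σ² + n·σ₀²)/(σ₀²σ²) = 4168.386/(372.8761·66.7489); posterior variance σₙ² = σ₀²σ²/(σ² + n·σ₀²) = 372.8761·66.7489/4168.386 = 5.970913.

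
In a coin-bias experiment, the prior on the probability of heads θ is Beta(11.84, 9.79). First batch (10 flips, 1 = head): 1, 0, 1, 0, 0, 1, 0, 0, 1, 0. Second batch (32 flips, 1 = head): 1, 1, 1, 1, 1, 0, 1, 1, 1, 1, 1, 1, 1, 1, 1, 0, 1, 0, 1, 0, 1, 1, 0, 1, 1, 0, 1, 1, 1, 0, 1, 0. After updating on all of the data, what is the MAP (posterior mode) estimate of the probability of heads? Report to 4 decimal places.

The Beta prior is conjugate to a Binomial/Bernoulli likelihood; the update adds successes to α and failures to β.
After batch 1: Beta(11.84+4, 9.79+6) = Beta(15.84, 15.79).
After batch 2: Beta(15.84+24, 15.79+8) = Beta(39.84, 23.79).
Mode of Beta(a,b) for a,b>1 is (a−1)/(a+b−2) = 38.84/61.63 = 0.6302.

0.6302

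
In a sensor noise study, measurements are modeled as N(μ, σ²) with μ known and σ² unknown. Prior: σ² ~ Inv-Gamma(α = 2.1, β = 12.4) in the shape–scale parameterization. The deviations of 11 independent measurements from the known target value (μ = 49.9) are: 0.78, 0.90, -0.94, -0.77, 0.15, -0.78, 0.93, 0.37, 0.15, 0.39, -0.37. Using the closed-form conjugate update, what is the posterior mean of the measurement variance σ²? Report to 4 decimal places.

2.2454

With known mean μ and an Inverse-Gamma(α, β) prior on σ², the Normal likelihood is conjugate: posterior is Inv-Gamma(α + n/2, β + Σ(xᵢ−μ)²/2).
Σ(xᵢ−μ)² = (0.78)² + (0.90)² + (-0.94)² + (-0.77)² + (0.15)² + (-0.78)² + (0.93)² + (0.37)² + (0.15)² + (0.39)² + (-0.37)² = 4.8391.
Posterior: Inv-Gamma(2.1 + 11/2, 12.4 + 4.8391/2) = Inv-Gamma(7.60, 14.81955).
E[σ²|data] = β/(α−1) = 14.81955/6.60 = 2.2454.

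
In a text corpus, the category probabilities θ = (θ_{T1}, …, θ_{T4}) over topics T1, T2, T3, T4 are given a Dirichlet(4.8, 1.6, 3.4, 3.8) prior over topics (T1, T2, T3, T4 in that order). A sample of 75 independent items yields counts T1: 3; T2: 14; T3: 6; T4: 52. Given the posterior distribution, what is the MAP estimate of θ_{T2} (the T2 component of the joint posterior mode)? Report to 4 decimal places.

0.1726

The Dirichlet prior is conjugate to the Multinomial likelihood: each posterior αⱼ = prior αⱼ + observed count nⱼ.
Posterior concentration: (7.8, 15.6, 9.4, 55.8), total = 88.6.
Joint mode component: (α_{T2}−1)/(Σα−K) = 14.6/84.6 = 0.1726.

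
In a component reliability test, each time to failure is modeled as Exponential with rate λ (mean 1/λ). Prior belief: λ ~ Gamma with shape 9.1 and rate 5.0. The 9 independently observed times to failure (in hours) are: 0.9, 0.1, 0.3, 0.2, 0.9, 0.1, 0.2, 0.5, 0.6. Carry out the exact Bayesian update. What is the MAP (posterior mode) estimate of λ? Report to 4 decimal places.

With a Gamma(shape α, rate β) prior on the exponential rate λ, the posterior after n observations with total T = Σxᵢ is Gamma(α+n, β+T).
Sum of observations T = 3.8 hours; n = 9.
Posterior: Gamma(9.1+9, 5.0+3.8) = Gamma(18.1, 8.8).
Mode = (α−1)/β = 1.9432.

1.9432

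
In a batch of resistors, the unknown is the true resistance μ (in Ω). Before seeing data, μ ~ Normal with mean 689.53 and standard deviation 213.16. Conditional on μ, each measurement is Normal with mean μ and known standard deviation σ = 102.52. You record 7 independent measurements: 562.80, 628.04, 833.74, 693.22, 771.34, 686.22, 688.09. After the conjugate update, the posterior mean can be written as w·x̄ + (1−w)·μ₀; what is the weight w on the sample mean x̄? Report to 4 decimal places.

0.9680

For Normal data with known variance σ², a Normal(μ₀, σ₀²) prior on μ is conjugate. Posterior precision = 1/σ₀² + n/σ²; posterior mean is the precision-weighted average of μ₀ and x̄.
σ₀² = 213.16² = 45437.1856, σ² = 102.52² = 10510.3504. Prior precision 1/σ₀² = 1/45437.1856; data precision n/σ² = 7/10510.3504.
w = (n/σ²)/(1/σ₀² + n/σ²) = n·σ₀²/(σ² + n·σ₀²) = 7·45437.1856/(10510.3504 + 7·45437.1856) = 318060.2992/328570.6496 = 0.9680.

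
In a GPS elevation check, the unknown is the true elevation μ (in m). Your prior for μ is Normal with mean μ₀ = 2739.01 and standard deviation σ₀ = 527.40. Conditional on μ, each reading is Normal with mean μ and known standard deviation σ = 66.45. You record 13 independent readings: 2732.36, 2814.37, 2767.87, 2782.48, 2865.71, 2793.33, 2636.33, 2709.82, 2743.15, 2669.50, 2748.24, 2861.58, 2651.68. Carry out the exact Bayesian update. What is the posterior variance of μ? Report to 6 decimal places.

339.247461

For Normal data with known variance σ², a Normal(μ₀, σ₀²) prior on μ is conjugate. Posterior precision = 1/σ₀² + n/σ²; posterior mean is the precision-weighted average of μ₀ and x̄.
σ₀² = 527.40² = 278150.76, σ² = 66.45² = 4415.6025; σ² + n·σ₀² = 4415.6025 + 13·278150.76 = 3620375.4825.
Posterior precision = 1/σ₀² + n/σ² = 1/278150.76 + 13/4415.6025 = (σ² + n·σ₀²)/(σ₀²σ²) = 3620375.4825/(278150.76·4415.6025); posterior variance σₙ² = σ₀²σ²/(σ² + n·σ₀²) = 278150.76·4415.6025/3620375.4825 = 339.247461.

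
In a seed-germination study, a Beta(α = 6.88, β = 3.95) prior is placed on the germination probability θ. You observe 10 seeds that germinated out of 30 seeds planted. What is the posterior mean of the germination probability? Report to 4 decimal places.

0.4134

The Beta prior is conjugate to a Binomial/Bernoulli likelihood; the update adds successes to α and failures to β.
Posterior: Beta(α+k, β+n−k) = Beta(6.88+10, 3.95+20) = Beta(16.88, 23.95).
Posterior mean = α/(α+β) = 16.88/40.83 = 0.4134.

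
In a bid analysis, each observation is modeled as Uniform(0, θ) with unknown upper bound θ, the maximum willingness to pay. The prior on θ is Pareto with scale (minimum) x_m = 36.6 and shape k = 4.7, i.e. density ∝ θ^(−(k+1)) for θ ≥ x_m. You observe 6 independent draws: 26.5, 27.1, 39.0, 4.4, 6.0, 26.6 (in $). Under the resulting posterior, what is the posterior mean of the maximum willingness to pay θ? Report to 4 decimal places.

43.0206

A Pareto(scale x_m, shape k) prior on the upper bound θ of Uniform(0, θ) is conjugate: posterior is Pareto(max(x_m, max xᵢ), k + n).
Sample maximum = 39.0; prior scale x_m = 36.6 → posterior scale = max = 39.0.
Posterior shape = 4.7 + 6 = 10.7.
E[θ|data] = k·x_m/(k−1) = 10.7·39.0/9.7 = 43.0206.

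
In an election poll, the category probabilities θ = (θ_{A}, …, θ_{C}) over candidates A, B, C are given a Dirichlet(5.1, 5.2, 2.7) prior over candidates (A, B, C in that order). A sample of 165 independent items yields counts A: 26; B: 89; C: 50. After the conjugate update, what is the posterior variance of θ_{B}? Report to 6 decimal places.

The Dirichlet prior is conjugate to the Multinomial likelihood: each posterior αⱼ = prior αⱼ + observed count nⱼ.
Posterior concentration: (31.1, 94.2, 52.7), total = 178.0.
Var[θ_j] = α_j(Σα−α_j)/((Σα)²(Σα+1)) = 94.2·83.8/(178.0²·179.0) = 0.001392.

0.001392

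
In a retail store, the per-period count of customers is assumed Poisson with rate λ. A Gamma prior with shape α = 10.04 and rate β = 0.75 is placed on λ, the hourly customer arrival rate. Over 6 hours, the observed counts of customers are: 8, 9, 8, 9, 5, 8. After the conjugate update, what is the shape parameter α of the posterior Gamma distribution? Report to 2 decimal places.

57.04

With a Gamma(shape α, rate β) prior, the Poisson likelihood is conjugate: the posterior is Gamma(α + ΣXᵢ, β + n).
Sum of counts S = 47 over n = 6 hours.
Posterior: Gamma(α+S, β+n) = Gamma(10.04+47, 0.75+6) = Gamma(57.04, 6.75).
Posterior α = 57.04.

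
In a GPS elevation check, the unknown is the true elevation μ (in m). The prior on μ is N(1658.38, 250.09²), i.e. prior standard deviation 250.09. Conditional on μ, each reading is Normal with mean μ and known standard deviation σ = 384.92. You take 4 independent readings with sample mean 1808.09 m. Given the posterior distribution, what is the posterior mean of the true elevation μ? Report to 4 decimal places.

For Normal data with known variance σ², a Normal(μ₀, σ₀²) prior on μ is conjugate. Posterior precision = 1/σ₀² + n/σ²; posterior mean is the precision-weighted average of μ₀ and x̄.
n·x̄ = 4·1808.09 = 7232.36.
σ₀² = 250.09² = 62545.0081, σ² = 384.92² = 148163.4064; σ² + n·σ₀² = 148163.4064 + 4·62545.0081 = 398343.4388.
Posterior mean = (μ₀/σ₀² + n·x̄/σ²)/(1/σ₀² + n/σ²) = (σ²·μ₀ + σ₀²·n·x̄)/(σ² + n·σ₀²) = (148163.4064·1658.38 + 62545.0081·7232.36)/398343.4388 = 698059244.687748/398343.4388 = 1752.4055.

1752.4055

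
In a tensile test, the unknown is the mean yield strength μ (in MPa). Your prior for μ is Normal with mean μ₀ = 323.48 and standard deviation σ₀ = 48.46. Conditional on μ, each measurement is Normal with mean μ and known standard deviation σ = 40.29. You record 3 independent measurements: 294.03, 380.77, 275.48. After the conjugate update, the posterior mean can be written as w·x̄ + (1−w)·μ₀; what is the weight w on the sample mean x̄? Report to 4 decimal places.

For Normal data with known variance σ², a Normal(μ₀, σ₀²) prior on μ is conjugate. Posterior precision = 1/σ₀² + n/σ²; posterior mean is the precision-weighted average of μ₀ and x̄.
σ₀² = 48.46² = 2348.3716, σ² = 40.29² = 1623.2841. Prior precision 1/σ₀² = 1/2348.3716; data precision n/σ² = 3/1623.2841.
w = (n/σ²)/(1/σ₀² + n/σ²) = n·σ₀²/(σ² + n·σ₀²) = 3·2348.3716/(1623.2841 + 3·2348.3716) = 7045.1148/8668.3989 = 0.8127.

0.8127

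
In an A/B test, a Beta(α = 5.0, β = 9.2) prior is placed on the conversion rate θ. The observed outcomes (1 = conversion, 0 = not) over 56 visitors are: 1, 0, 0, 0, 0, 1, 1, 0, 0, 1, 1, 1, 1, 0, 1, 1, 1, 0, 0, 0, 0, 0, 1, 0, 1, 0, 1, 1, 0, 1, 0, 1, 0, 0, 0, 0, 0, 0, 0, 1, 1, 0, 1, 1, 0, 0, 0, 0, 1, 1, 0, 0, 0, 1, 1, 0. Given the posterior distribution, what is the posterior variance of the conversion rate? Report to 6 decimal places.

0.003405

The Beta prior is conjugate to a Binomial/Bernoulli likelihood; the update adds successes to α and failures to β.
Posterior: Beta(α+k, β+n−k) = Beta(5.0+24, 9.2+32) = Beta(29.0, 41.2).
Var = αβ/((α+β)²(α+β+1)) = 29.0·41.2/(70.2²·71.2) = 0.003405.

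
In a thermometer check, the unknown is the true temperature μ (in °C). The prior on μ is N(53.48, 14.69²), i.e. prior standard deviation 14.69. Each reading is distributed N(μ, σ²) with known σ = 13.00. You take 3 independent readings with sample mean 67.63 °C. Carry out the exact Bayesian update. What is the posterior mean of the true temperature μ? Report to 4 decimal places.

For Normal data with known variance σ², a Normal(μ₀, σ₀²) prior on μ is conjugate. Posterior precision = 1/σ₀² + n/σ²; posterior mean is the precision-weighted average of μ₀ and x̄.
n·x̄ = 3·67.63 = 202.89.
σ₀² = 14.69² = 215.7961, σ² = 13.00² = 169; σ² + n·σ₀² = 169 + 3·215.7961 = 816.3883.
Posterior mean = (μ₀/σ₀² + n·x̄/σ²)/(1/σ₀² + n/σ²) = (σ²·μ₀ + σ₀²·n·x̄)/(σ² + n·σ₀²) = (169·53.48 + 215.7961·202.89)/816.3883 = 52820.990729/816.3883 = 64.7008.

64.7008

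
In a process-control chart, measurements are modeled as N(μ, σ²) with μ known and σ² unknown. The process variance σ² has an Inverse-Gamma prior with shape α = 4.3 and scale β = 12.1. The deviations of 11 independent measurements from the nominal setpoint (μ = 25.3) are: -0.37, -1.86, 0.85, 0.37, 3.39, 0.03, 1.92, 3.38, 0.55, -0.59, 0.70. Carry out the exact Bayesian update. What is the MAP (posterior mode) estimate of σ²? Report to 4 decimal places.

With known mean μ and an Inverse-Gamma(α, β) prior on σ², the Normal likelihood is conjugate: posterior is Inv-Gamma(α + n/2, β + Σ(xᵢ−μ)²/2).
Σ(xᵢ−μ)² = (-0.37)² + (-1.86)² + (0.85)² + (0.37)² + (3.39)² + (0.03)² + (1.92)² + (3.38)² + (0.55)² + (-0.59)² + (0.70)² = 32.2003.
Posterior: Inv-Gamma(4.3 + 11/2, 12.1 + 32.2003/2) = Inv-Gamma(9.80, 28.20015).
Mode = β/(α+1) = 28.20015/10.80 = 2.6111.

2.6111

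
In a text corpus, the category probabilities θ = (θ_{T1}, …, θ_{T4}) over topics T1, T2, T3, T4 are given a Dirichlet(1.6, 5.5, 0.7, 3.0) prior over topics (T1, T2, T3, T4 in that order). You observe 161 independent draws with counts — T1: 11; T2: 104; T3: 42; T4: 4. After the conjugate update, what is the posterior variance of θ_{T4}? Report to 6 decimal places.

0.000226

The Dirichlet prior is conjugate to the Multinomial likelihood: each posterior αⱼ = prior αⱼ + observed count nⱼ.
Posterior concentration: (12.6, 109.5, 42.7, 7.0), total = 171.8.
Var[θ_j] = α_j(Σα−α_j)/((Σα)²(Σα+1)) = 7.0·164.8/(171.8²·172.8) = 0.000226.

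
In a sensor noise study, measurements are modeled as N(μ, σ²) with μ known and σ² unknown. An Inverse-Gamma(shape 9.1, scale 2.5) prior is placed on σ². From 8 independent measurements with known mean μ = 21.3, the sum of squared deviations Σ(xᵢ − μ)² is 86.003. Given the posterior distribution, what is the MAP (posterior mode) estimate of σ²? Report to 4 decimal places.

3.2271

With known mean μ and an Inverse-Gamma(α, β) prior on σ², the Normal likelihood is conjugate: posterior is Inv-Gamma(α + n/2, β + Σ(xᵢ−μ)²/2).
Posterior: Inv-Gamma(9.1 + 8/2, 2.5 + 86.003/2) = Inv-Gamma(13.10, 45.5015).
Mode = β/(α+1) = 45.5015/14.10 = 3.2271.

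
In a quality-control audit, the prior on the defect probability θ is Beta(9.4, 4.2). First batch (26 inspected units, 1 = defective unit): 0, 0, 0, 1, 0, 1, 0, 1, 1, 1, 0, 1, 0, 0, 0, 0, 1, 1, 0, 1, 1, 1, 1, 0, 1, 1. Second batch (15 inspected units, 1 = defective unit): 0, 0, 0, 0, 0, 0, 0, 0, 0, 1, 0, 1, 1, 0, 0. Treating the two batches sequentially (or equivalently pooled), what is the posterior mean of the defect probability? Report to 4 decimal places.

0.4835

The Beta prior is conjugate to a Binomial/Bernoulli likelihood; the update adds successes to α and failures to β.
After batch 1: Beta(9.4+14, 4.2+12) = Beta(23.4, 16.2).
After batch 2: Beta(23.4+3, 16.2+12) = Beta(26.4, 28.2).
Posterior mean = α/(α+β) = 26.4/54.6 = 0.4835.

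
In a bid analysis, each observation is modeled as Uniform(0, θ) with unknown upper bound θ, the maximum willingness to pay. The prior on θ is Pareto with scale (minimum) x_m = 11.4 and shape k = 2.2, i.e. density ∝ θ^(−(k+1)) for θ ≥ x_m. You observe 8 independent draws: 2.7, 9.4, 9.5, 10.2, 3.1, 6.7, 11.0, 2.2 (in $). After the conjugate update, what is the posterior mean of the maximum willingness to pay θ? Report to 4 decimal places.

12.6391

A Pareto(scale x_m, shape k) prior on the upper bound θ of Uniform(0, θ) is conjugate: posterior is Pareto(max(x_m, max xᵢ), k + n).
Sample maximum = 11.0; prior scale x_m = 11.4 → posterior scale = max = 11.4.
Posterior shape = 2.2 + 8 = 10.2.
E[θ|data] = k·x_m/(k−1) = 10.2·11.4/9.2 = 12.6391.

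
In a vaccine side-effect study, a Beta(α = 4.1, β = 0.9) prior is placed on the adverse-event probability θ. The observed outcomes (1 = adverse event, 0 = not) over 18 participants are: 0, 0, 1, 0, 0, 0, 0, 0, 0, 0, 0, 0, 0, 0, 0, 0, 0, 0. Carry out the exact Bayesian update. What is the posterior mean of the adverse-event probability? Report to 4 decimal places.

0.2217

The Beta prior is conjugate to a Binomial/Bernoulli likelihood; the update adds successes to α and failures to β.
Posterior: Beta(α+k, β+n−k) = Beta(4.1+1, 0.9+17) = Beta(5.1, 17.9).
Posterior mean = α/(α+β) = 5.1/23.0 = 0.2217.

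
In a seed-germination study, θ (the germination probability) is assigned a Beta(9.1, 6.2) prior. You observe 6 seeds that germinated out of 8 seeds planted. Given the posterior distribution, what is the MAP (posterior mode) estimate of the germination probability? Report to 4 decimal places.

0.6620

The Beta prior is conjugate to a Binomial/Bernoulli likelihood; the update adds successes to α and failures to β.
Posterior: Beta(α+k, β+n−k) = Beta(9.1+6, 6.2+2) = Beta(15.1, 8.2).
Mode of Beta(a,b) for a,b>1 is (a−1)/(a+b−2) = 14.1/21.3 = 0.6620.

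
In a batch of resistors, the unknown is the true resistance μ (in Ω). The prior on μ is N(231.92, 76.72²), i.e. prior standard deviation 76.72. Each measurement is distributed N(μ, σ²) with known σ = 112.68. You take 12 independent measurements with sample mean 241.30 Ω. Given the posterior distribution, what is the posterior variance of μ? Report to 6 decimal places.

For Normal data with known variance σ², a Normal(μ₀, σ₀²) prior on μ is conjugate. Posterior precision = 1/σ₀² + n/σ²; posterior mean is the precision-weighted average of μ₀ and x̄.
σ₀² = 76.72² = 5885.9584, σ² = 112.68² = 12696.7824; σ² + n·σ₀² = 12696.7824 + 12·5885.9584 = 83328.2832.
Posterior precision = 1/σ₀² + n/σ² = 1/5885.9584 + 12/12696.7824 = (σ² + n·σ₀²)/(σ₀²σ²) = 83328.2832/(5885.9584·12696.7824); posterior variance σₙ² = σ₀²σ²/(σ² + n·σ₀²) = 5885.9584·12696.7824/83328.2832 = 896.847147.

896.847147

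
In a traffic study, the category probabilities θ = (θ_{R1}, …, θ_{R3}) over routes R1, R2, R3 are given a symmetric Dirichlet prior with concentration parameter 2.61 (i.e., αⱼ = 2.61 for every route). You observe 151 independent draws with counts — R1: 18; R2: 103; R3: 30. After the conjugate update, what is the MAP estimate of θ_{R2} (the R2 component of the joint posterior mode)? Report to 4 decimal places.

The Dirichlet prior is conjugate to the Multinomial likelihood: each posterior αⱼ = prior αⱼ + observed count nⱼ.
Posterior concentration: (20.61, 105.61, 32.61), total = 158.83.
Joint mode component: (α_{R2}−1)/(Σα−K) = 104.61/155.83 = 0.6713.

0.6713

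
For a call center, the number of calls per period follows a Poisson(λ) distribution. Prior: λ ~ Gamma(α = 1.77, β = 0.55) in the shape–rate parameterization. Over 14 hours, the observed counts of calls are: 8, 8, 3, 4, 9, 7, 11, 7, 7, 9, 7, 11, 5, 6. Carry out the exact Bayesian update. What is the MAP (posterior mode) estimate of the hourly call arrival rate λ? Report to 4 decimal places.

With a Gamma(shape α, rate β) prior, the Poisson likelihood is conjugate: the posterior is Gamma(α + ΣXᵢ, β + n).
Sum of counts S = 102 over n = 14 hours.
Posterior: Gamma(α+S, β+n) = Gamma(1.77+102, 0.55+14) = Gamma(103.77, 14.55).
Mode of Gamma(α,β) for α≥1 is (α−1)/β = 102.77/14.55 = 7.0632.

7.0632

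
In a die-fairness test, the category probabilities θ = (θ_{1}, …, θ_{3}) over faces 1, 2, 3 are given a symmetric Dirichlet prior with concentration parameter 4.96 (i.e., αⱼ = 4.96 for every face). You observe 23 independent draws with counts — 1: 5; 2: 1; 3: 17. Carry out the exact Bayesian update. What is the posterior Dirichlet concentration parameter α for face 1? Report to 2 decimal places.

The Dirichlet prior is conjugate to the Multinomial likelihood: each posterior αⱼ = prior αⱼ + observed count nⱼ.
Posterior concentration: (9.96, 5.96, 21.96), total = 37.88.
α_{1} = 4.96 + 5 = 9.96.

9.96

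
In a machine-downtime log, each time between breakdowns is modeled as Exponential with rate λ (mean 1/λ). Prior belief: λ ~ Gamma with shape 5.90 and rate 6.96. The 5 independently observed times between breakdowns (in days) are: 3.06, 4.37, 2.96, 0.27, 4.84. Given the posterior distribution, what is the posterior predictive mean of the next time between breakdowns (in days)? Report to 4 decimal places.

With a Gamma(shape α, rate β) prior on the exponential rate λ, the posterior after n observations with total T = Σxᵢ is Gamma(α+n, β+T).
Sum of observations T = 15.50 days; n = 5.
Posterior: Gamma(5.90+5, 6.96+15.50) = Gamma(10.90, 22.46).
The predictive distribution for the next observation is Lomax; its mean is β/(α−1) = 22.46/9.90 = 2.2687.

2.2687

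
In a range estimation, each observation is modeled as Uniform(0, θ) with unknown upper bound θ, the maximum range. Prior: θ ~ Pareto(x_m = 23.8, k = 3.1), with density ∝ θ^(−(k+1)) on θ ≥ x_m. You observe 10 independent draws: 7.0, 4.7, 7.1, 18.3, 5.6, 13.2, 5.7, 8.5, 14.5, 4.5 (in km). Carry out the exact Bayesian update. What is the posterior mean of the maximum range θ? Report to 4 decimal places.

25.7669

A Pareto(scale x_m, shape k) prior on the upper bound θ of Uniform(0, θ) is conjugate: posterior is Pareto(max(x_m, max xᵢ), k + n).
Sample maximum = 18.3; prior scale x_m = 23.8 → posterior scale = max = 23.8.
Posterior shape = 3.1 + 10 = 13.1.
E[θ|data] = k·x_m/(k−1) = 13.1·23.8/12.1 = 25.7669.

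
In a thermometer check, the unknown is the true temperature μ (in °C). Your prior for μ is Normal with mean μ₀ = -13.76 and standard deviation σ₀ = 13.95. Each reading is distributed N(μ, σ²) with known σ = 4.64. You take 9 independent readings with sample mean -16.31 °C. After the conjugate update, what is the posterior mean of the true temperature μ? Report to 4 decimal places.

For Normal data with known variance σ², a Normal(μ₀, σ₀²) prior on μ is conjugate. Posterior precision = 1/σ₀² + n/σ²; posterior mean is the precision-weighted average of μ₀ and x̄.
n·x̄ = 9·(-16.31) = -146.79.
σ₀² = 13.95² = 194.6025, σ² = 4.64² = 21.5296; σ² + n·σ₀² = 21.5296 + 9·194.6025 = 1772.9521.
Posterior mean = (μ₀/σ₀² + n·x̄/σ²)/(1/σ₀² + n/σ²) = (σ²·μ₀ + σ₀²·n·x̄)/(σ² + n·σ₀²) = (21.5296·(-13.76) + 194.6025·(-146.79))/1772.9521 = -28861.948271/1772.9521 = -16.2790.

-16.2790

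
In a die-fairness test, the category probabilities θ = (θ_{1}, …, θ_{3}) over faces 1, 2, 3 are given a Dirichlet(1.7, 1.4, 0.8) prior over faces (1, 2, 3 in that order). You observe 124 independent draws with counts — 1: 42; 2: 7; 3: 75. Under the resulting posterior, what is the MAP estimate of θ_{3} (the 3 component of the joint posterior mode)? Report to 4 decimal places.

0.5989

The Dirichlet prior is conjugate to the Multinomial likelihood: each posterior αⱼ = prior αⱼ + observed count nⱼ.
Posterior concentration: (43.7, 8.4, 75.8), total = 127.9.
Joint mode component: (α_{3}−1)/(Σα−K) = 74.8/124.9 = 0.5989.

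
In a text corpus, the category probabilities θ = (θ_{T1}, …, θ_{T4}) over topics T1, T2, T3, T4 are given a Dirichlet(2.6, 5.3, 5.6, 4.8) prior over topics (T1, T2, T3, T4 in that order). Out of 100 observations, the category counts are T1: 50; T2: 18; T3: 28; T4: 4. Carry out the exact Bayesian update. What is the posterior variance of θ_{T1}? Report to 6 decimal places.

The Dirichlet prior is conjugate to the Multinomial likelihood: each posterior αⱼ = prior αⱼ + observed count nⱼ.
Posterior concentration: (52.6, 23.3, 33.6, 8.8), total = 118.3.
Var[θ_j] = α_j(Σα−α_j)/((Σα)²(Σα+1)) = 52.6·65.7/(118.3²·119.3) = 0.002070.

0.002070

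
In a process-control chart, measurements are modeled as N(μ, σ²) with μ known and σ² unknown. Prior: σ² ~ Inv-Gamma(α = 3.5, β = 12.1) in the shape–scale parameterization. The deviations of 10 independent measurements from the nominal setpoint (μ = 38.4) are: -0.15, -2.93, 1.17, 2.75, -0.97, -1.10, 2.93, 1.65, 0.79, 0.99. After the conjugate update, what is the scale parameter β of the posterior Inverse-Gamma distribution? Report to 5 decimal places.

28.40065

With known mean μ and an Inverse-Gamma(α, β) prior on σ², the Normal likelihood is conjugate: posterior is Inv-Gamma(α + n/2, β + Σ(xᵢ−μ)²/2).
Σ(xᵢ−μ)² = (-0.15)² + (-2.93)² + (1.17)² + (2.75)² + (-0.97)² + (-1.10)² + (2.93)² + (1.65)² + (0.79)² + (0.99)² = 32.6013.
Posterior: Inv-Gamma(3.5 + 10/2, 12.1 + 32.6013/2) = Inv-Gamma(8.50, 28.40065).
Posterior β = 28.40065.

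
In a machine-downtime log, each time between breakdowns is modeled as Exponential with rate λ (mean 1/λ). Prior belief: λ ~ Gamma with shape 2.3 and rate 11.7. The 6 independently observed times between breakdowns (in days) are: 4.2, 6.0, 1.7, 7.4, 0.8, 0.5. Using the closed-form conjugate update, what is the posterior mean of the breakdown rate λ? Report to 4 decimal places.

0.2570

With a Gamma(shape α, rate β) prior on the exponential rate λ, the posterior after n observations with total T = Σxᵢ is Gamma(α+n, β+T).
Sum of observations T = 20.6 days; n = 6.
Posterior: Gamma(2.3+6, 11.7+20.6) = Gamma(8.3, 32.3).
Posterior mean of λ = α/β = 8.3/32.3 = 0.2570.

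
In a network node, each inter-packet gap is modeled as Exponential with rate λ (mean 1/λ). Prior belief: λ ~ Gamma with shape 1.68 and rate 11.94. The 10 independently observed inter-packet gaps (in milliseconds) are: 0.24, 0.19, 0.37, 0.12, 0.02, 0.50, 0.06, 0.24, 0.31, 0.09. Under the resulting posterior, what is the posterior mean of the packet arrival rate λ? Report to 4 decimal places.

With a Gamma(shape α, rate β) prior on the exponential rate λ, the posterior after n observations with total T = Σxᵢ is Gamma(α+n, β+T).
Sum of observations T = 2.14 milliseconds; n = 10.
Posterior: Gamma(1.68+10, 11.94+2.14) = Gamma(11.68, 14.08).
Posterior mean of λ = α/β = 11.68/14.08 = 0.8295.

0.8295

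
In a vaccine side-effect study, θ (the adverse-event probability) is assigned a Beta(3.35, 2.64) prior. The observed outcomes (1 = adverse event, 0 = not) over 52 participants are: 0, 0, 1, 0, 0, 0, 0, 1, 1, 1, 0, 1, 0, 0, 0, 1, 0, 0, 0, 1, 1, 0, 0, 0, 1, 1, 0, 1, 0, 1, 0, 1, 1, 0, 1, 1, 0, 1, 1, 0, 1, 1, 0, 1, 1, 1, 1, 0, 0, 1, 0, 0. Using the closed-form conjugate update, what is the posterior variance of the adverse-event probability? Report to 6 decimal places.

The Beta prior is conjugate to a Binomial/Bernoulli likelihood; the update adds successes to α and failures to β.
Posterior: Beta(α+k, β+n−k) = Beta(3.35+25, 2.64+27) = Beta(28.35, 29.64).
Var = αβ/((α+β)²(α+β+1)) = 28.35·29.64/(57.99²·58.99) = 0.004236.

0.004236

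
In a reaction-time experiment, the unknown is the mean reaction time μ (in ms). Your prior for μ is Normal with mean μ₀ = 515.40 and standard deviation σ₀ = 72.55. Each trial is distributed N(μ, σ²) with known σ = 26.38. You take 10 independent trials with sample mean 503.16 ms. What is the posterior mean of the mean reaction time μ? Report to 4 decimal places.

For Normal data with known variance σ², a Normal(μ₀, σ₀²) prior on μ is conjugate. Posterior precision = 1/σ₀² + n/σ²; posterior mean is the precision-weighted average of μ₀ and x̄.
n·x̄ = 10·503.16 = 5031.6.
σ₀² = 72.55² = 5263.5025, σ² = 26.38² = 695.9044; σ² + n·σ₀² = 695.9044 + 10·5263.5025 = 53330.9294.
Posterior mean = (μ₀/σ₀² + n·x̄/σ²)/(1/σ₀² + n/σ²) = (σ²·μ₀ + σ₀²·n·x̄)/(σ² + n·σ₀²) = (695.9044·515.40 + 5263.5025·5031.6)/53330.9294 = 26842508.30676/53330.9294 = 503.3197.

503.3197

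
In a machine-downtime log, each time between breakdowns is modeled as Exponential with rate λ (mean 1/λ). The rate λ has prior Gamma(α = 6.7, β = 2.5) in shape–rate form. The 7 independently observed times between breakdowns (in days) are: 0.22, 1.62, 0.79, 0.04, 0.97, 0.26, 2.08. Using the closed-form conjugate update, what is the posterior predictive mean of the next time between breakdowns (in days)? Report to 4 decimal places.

With a Gamma(shape α, rate β) prior on the exponential rate λ, the posterior after n observations with total T = Σxᵢ is Gamma(α+n, β+T).
Sum of observations T = 5.98 days; n = 7.
Posterior: Gamma(6.7+7, 2.5+5.98) = Gamma(13.7, 8.48).
The predictive distribution for the next observation is Lomax; its mean is β/(α−1) = 8.48/12.7 = 0.6677.

0.6677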